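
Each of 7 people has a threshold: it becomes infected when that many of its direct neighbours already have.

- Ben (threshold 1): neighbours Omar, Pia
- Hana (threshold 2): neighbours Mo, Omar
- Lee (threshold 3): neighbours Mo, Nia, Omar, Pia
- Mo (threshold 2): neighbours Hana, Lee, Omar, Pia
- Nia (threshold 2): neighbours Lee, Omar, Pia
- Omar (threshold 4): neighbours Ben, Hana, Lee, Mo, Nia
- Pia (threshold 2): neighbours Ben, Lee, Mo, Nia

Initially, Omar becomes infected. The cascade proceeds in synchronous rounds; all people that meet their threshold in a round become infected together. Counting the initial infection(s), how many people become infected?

2

Round 1 — Omar becomes infected (initial).
Round 2 — checking thresholds:
  Ben: 1 of 2 neighbours ≥ 1, becomes infected.
  Hana: 1 of 2 neighbours < 2, below threshold.
  Lee: 1 of 4 neighbours < 3, below threshold.
  Mo: 1 of 4 neighbours < 2, below threshold.
  Nia: 1 of 3 neighbours < 2, below threshold.
Round 3 — no new infections; cascade stops.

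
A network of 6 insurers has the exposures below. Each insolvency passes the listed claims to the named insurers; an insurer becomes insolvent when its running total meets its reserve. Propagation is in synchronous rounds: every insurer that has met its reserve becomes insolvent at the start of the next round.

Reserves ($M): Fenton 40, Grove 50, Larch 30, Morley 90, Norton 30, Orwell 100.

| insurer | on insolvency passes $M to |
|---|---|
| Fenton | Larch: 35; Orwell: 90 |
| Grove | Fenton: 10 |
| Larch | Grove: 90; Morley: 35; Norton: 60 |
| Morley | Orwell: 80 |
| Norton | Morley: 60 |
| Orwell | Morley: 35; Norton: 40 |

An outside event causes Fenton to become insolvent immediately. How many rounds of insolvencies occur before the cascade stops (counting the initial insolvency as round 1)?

5

Round 1 — Fenton becomes insolvent (initial).
  Larch: +35 → 35 ≥ 30
  Orwell: +90 → 90 < 100
Round 2 — Larch becomes insolvent.
  Grove: +90 → 90 ≥ 50
  Morley: +35 → 35 < 90
  Norton: +60 → 60 ≥ 30
Round 3 — Grove, Norton become insolvent.
  Morley: +60 → 95 ≥ 90
Round 4 — Morley becomes insolvent.
  Orwell: +80 → 170 ≥ 100
Round 5 — Orwell becomes insolvent.
No further insolvencies.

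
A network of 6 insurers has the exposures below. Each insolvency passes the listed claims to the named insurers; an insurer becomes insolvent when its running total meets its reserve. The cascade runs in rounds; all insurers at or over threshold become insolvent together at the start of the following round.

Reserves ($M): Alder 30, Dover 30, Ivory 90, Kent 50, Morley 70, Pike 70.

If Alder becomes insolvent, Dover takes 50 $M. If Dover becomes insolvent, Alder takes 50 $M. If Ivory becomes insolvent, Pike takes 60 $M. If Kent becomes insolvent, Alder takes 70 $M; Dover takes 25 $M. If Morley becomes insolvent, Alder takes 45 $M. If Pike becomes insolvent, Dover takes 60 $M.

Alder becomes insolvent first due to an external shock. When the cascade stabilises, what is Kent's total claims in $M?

0

Round 1 — Alder becomes insolvent (initial).
  Dover: +50 → 50 ≥ 30
Round 2 — Dover becomes insolvent.
No further insolvencies.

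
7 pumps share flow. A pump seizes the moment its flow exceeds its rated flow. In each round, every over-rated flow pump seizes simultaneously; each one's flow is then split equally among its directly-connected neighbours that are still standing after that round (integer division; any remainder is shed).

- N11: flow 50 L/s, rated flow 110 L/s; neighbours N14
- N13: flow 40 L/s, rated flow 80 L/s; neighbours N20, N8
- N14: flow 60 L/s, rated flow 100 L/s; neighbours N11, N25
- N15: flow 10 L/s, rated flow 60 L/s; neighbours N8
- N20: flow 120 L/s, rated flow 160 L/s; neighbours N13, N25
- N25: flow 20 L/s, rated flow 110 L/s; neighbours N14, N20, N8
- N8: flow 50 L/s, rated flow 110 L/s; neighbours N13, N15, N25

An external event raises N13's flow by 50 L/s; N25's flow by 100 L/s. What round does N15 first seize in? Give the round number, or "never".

Round 1 — N13 at 90 > 80; N25 at 120 > 110. N13, N25 seize.
  N13 sheds 90 L/s to N20, N8: 45 each.
    N20: 120+45 = 165 > 160
    N8: 50+45 = 95 ≤ 110
  N25 sheds 120 L/s to N14, N20, N8: 40 each.
    N14: 60+40 = 100 ≤ 100
    N20: 165+40 = 205 > 160
    N8: 95+40 = 135 > 110
Round 2 — N20, N8 seize.
  N20 sheds 205 L/s: no online neighbours, lost.
  N8 sheds 135 L/s to N15: 135 each.
    N15: 10+135 = 145 > 60
Round 3 — N15 seizes.
  N15 sheds 145 L/s: no online neighbours, lost.
No further seizures.

3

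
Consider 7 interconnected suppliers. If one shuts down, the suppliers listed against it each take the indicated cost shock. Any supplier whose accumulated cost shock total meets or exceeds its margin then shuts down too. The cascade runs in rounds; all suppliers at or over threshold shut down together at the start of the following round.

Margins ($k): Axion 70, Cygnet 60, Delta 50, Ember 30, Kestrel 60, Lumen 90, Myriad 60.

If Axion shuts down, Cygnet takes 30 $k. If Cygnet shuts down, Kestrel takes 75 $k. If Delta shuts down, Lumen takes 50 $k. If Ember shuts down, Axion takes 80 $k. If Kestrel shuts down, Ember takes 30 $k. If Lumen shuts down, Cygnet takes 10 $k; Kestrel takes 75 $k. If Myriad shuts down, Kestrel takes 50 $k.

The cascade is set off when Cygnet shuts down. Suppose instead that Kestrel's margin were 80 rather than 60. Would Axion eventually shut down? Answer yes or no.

no

With Kestrel's margin at 80:
Round 1 — Cygnet shuts down (initial).
  Kestrel: +75 → 75 < 80
No further shutdowns.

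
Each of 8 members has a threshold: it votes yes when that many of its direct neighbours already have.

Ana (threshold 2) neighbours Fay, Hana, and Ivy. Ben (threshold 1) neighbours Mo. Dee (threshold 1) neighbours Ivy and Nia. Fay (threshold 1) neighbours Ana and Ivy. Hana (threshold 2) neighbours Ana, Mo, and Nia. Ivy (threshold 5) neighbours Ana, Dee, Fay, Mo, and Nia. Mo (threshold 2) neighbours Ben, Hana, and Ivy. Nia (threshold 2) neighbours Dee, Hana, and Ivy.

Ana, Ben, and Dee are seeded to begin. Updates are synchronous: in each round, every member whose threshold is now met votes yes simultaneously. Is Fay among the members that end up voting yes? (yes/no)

Round 1 — Ana, Ben, Dee vote yes (initial).
Round 2 — checking thresholds:
  Fay: 1 of 2 neighbours ≥ 1, votes yes.
  Hana: 1 of 3 neighbours < 2, not yet.
  Ivy: 2 of 5 neighbours < 5, not yet.
  Mo: 1 of 3 neighbours < 2, not yet.
  Nia: 1 of 3 neighbours < 2, not yet.
Round 3 — no new yes votes; cascade stops.

yes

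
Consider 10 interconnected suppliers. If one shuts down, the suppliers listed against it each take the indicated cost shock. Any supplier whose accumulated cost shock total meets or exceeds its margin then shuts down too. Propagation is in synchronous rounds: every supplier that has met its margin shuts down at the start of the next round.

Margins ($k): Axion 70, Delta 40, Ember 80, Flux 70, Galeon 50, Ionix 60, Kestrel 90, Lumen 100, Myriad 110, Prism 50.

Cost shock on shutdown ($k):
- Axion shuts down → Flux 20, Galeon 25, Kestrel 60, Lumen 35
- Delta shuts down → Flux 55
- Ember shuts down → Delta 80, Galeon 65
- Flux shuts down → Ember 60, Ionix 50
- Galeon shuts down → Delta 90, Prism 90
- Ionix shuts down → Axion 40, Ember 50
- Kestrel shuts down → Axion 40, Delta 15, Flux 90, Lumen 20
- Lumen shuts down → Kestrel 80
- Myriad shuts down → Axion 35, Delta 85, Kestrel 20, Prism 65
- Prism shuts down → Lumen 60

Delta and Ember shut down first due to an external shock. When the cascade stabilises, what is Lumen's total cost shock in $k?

Round 1 — Delta, Ember shut down (initial).
  Flux: +55 → 55 < 70
  Galeon: +65 → 65 ≥ 50
Round 2 — Galeon shuts down.
  Prism: +90 → 90 ≥ 50
Round 3 — Prism shuts down.
  Lumen: +60 → 60 < 100
No further shutdowns.

60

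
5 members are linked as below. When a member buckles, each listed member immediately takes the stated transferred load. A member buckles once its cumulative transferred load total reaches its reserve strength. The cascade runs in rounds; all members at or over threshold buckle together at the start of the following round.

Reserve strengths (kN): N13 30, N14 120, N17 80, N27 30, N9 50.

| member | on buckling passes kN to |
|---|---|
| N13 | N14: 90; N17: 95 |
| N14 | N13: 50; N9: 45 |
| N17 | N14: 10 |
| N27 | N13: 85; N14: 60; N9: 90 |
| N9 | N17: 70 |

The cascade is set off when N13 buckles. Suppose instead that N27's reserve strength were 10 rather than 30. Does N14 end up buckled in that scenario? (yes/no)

With N27's reserve strength at 10:
Round 1 — N13 buckles (initial).
  N14: +90 → 90 < 120
  N17: +95 → 95 ≥ 80
Round 2 — N17 buckles.
  N14: +10 → 100 < 120
No further bucklings.

no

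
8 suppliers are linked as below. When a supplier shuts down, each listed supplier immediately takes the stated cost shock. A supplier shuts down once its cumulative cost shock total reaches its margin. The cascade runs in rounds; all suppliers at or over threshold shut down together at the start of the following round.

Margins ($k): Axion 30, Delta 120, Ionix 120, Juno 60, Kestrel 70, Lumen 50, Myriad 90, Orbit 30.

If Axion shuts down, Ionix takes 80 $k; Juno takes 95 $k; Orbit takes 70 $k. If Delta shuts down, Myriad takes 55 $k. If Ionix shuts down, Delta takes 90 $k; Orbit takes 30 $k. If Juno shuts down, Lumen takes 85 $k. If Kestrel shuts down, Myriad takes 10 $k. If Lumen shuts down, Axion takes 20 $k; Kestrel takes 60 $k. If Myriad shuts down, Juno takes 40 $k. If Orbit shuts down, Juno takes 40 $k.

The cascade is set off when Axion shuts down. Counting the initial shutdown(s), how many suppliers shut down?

4

Round 1 — Axion shuts down (initial).
  Ionix: +80 → 80 < 120
  Juno: +95 → 95 ≥ 60
  Orbit: +70 → 70 ≥ 30
Round 2 — Juno, Orbit shut down.
  Lumen: +85 → 85 ≥ 50
Round 3 — Lumen shuts down.
  Kestrel: +60 → 60 < 70
No further shutdowns.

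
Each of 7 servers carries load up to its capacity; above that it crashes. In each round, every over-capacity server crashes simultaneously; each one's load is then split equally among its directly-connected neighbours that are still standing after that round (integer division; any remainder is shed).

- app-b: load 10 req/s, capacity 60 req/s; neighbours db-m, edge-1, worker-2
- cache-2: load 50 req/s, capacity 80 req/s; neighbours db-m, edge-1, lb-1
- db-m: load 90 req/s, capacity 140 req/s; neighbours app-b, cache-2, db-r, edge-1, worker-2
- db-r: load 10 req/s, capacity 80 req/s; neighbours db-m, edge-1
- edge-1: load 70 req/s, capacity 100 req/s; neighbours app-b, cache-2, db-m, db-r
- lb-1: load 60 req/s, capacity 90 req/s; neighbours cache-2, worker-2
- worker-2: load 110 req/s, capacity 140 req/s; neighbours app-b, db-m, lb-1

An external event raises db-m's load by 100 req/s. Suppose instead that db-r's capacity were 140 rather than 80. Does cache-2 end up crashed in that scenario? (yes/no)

With db-r's capacity at 140:
Round 1 — db-m at 190 > 140. db-m crashes.
  db-m sheds 190 req/s to app-b, cache-2, db-r, edge-1, worker-2: 38 each.
    app-b: 10+38 = 48 ≤ 60
    cache-2: 50+38 = 88 > 80
    db-r: 10+38 = 48 ≤ 140
    edge-1: 70+38 = 108 > 100
    worker-2: 110+38 = 148 > 140
Round 2 — cache-2, edge-1, worker-2 crash.
  cache-2 sheds 88 req/s to lb-1: 88 each.
    lb-1: 60+88 = 148 > 90
  edge-1 sheds 108 req/s to app-b, db-r: 54 each.
    app-b: 48+54 = 102 > 60
    db-r: 48+54 = 102 ≤ 140
  worker-2 sheds 148 req/s to app-b, lb-1: 74 each.
    app-b: 102+74 = 176 > 60
    lb-1: 148+74 = 222 > 90
Round 3 — app-b, lb-1 crash.
  app-b sheds 176 req/s: no online neighbours, lost.
  lb-1 sheds 222 req/s: no online neighbours, lost.
No further crashes.

yes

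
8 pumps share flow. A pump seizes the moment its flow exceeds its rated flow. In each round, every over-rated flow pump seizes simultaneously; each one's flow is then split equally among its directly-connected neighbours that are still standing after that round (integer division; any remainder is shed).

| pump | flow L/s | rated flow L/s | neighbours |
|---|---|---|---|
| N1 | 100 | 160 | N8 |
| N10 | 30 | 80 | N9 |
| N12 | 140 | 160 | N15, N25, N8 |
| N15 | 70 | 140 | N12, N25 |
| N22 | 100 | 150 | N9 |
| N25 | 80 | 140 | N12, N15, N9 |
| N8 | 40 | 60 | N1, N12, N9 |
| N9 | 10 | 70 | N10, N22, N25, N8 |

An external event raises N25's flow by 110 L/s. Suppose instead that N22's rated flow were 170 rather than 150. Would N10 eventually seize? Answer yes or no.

no

With N22's rated flow at 170:
Round 1 — N25 at 190 > 140. N25 seizes.
  N25 sheds 190 L/s to N12, N15, N9: 63 each (1 lost).
    N12: 140+63 = 203 > 160
    N15: 70+63 = 133 ≤ 140
    N9: 10+63 = 73 > 70
Round 2 — N12, N9 seize.
  N12 sheds 203 L/s to N15, N8: 101 each (1 lost).
    N15: 133+101 = 234 > 140
    N8: 40+101 = 141 > 60
  N9 sheds 73 L/s to N10, N22, N8: 24 each (1 lost).
    N10: 30+24 = 54 ≤ 80
    N22: 100+24 = 124 ≤ 170
    N8: 141+24 = 165 > 60
Round 3 — N15, N8 seize.
  N15 sheds 234 L/s: no online neighbours, lost.
  N8 sheds 165 L/s to N1: 165 each.
    N1: 100+165 = 265 > 160
Round 4 — N1 seizes.
  N1 sheds 265 L/s: no online neighbours, lost.
No further seizures.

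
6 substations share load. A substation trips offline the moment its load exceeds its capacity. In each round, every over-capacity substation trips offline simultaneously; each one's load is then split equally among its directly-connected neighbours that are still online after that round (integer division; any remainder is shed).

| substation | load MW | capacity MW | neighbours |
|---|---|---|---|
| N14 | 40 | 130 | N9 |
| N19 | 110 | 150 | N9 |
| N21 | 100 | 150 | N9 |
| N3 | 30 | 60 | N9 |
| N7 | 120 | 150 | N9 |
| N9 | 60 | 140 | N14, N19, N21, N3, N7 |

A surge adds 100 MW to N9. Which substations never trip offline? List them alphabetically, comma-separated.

N14, N19, N21

Round 1 — N9 at 160 > 140. N9 trips offline.
  N9 sheds 160 MW to N14, N19, N21, N3, N7: 32 each.
    N14: 40+32 = 72 ≤ 130
    N19: 110+32 = 142 ≤ 150
    N21: 100+32 = 132 ≤ 150
    N3: 30+32 = 62 > 60
    N7: 120+32 = 152 > 150
Round 2 — N3, N7 trip offline.
  N3 sheds 62 MW: no online neighbours, lost.
  N7 sheds 152 MW: no online neighbours, lost.
No further trips.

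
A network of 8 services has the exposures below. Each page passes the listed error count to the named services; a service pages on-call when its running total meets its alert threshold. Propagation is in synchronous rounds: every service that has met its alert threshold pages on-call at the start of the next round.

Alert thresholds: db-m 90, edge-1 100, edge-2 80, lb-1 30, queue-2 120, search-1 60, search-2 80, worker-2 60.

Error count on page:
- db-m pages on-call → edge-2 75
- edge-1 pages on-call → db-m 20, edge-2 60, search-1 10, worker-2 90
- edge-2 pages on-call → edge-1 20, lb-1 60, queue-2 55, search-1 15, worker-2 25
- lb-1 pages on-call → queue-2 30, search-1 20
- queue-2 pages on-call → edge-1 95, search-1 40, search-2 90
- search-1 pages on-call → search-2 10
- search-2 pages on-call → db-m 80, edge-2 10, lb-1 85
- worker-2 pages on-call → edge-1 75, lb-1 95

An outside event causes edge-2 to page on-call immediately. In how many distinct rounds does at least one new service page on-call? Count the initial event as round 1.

Round 1 — edge-2 pages on-call (initial).
  edge-1: +20 → 20 < 100
  lb-1: +60 → 60 ≥ 30
  queue-2: +55 → 55 < 120
  search-1: +15 → 15 < 60
  worker-2: +25 → 25 < 60
Round 2 — lb-1 pages on-call.
  queue-2: +30 → 85 < 120
  search-1: +20 → 35 < 60
No further pages.

2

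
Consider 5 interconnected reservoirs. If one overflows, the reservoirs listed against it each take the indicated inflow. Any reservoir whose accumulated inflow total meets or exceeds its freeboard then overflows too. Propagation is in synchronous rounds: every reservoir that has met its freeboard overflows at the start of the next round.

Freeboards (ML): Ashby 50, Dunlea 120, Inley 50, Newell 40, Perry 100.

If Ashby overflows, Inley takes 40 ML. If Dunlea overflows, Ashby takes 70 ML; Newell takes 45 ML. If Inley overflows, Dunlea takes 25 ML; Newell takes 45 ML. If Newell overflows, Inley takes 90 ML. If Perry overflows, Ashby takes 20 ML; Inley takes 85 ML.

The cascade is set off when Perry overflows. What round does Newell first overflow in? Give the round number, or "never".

Round 1 — Perry overflows (initial).
  Ashby: +20 → 20 < 50
  Inley: +85 → 85 ≥ 50
Round 2 — Inley overflows.
  Dunlea: +25 → 25 < 120
  Newell: +45 → 45 ≥ 40
Round 3 — Newell overflows.
No further overflows.

3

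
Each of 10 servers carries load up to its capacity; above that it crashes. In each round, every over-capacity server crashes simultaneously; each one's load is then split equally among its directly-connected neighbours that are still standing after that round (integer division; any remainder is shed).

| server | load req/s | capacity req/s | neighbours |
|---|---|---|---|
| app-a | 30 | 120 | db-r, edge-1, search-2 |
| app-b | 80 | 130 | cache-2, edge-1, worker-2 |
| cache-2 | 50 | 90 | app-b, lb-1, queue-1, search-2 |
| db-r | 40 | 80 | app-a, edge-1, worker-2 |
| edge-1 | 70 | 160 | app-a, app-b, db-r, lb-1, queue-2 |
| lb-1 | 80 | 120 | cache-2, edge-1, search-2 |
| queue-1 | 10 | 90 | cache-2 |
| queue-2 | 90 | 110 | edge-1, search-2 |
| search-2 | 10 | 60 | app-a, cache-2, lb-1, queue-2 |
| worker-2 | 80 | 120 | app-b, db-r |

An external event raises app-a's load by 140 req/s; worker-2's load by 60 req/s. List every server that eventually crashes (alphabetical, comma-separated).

Round 1 — app-a at 170 > 120; worker-2 at 140 > 120. app-a, worker-2 crash.
  app-a sheds 170 req/s to db-r, edge-1, search-2: 56 each (2 lost).
    db-r: 40+56 = 96 > 80
    edge-1: 70+56 = 126 ≤ 160
    search-2: 10+56 = 66 > 60
  worker-2 sheds 140 req/s to app-b, db-r: 70 each.
    app-b: 80+70 = 150 > 130
    db-r: 96+70 = 166 > 80
Round 2 — app-b, db-r, search-2 crash.
  app-b sheds 150 req/s to cache-2, edge-1: 75 each.
    cache-2: 50+75 = 125 > 90
    edge-1: 126+75 = 201 > 160
  db-r sheds 166 req/s to edge-1: 166 each.
    edge-1: 201+166 = 367 > 160
  search-2 sheds 66 req/s to cache-2, lb-1, queue-2: 22 each.
    cache-2: 125+22 = 147 > 90
    lb-1: 80+22 = 102 ≤ 120
    queue-2: 90+22 = 112 > 110
Round 3 — cache-2, edge-1, queue-2 crash.
  cache-2 sheds 147 req/s to lb-1, queue-1: 73 each (1 lost).
    lb-1: 102+73 = 175 > 120
    queue-1: 10+73 = 83 ≤ 90
  edge-1 sheds 367 req/s to lb-1: 367 each.
    lb-1: 175+367 = 542 > 120
  queue-2 sheds 112 req/s: no online neighbours, lost.
Round 4 — lb-1 crashes.
  lb-1 sheds 542 req/s: no online neighbours, lost.
No further crashes.

app-a, app-b, cache-2, db-r, edge-1, lb-1, queue-2, search-2, worker-2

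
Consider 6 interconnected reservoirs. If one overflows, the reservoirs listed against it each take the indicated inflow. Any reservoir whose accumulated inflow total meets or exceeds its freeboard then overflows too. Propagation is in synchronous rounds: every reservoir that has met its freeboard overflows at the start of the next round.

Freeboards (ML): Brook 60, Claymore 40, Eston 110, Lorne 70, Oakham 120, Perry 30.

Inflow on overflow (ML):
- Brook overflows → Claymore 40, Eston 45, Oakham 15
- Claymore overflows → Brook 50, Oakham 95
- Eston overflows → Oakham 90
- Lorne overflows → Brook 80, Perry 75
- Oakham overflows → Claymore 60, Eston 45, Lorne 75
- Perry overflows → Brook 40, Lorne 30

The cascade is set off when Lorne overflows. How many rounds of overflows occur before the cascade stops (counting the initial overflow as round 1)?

3

Round 1 — Lorne overflows (initial).
  Brook: +80 → 80 ≥ 60
  Perry: +75 → 75 ≥ 30
Round 2 — Brook, Perry overflow.
  Claymore: +40 → 40 ≥ 40
  Eston: +45 → 45 < 110
  Oakham: +15 → 15 < 120
Round 3 — Claymore overflows.
  Oakham: +95 → 110 < 120
No further overflows.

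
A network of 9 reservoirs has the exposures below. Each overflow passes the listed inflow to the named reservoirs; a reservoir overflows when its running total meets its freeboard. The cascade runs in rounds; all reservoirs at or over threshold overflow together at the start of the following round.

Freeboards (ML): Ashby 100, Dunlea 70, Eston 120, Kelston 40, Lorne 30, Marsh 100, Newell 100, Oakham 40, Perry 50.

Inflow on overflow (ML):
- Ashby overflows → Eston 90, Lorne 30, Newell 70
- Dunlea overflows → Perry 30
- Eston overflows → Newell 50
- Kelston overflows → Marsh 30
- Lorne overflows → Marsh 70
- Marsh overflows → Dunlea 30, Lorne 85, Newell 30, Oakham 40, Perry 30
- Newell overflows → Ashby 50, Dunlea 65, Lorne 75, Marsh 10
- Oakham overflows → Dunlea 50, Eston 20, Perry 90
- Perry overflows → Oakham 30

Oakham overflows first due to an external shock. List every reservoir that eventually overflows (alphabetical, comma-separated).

Oakham, Perry

Round 1 — Oakham overflows (initial).
  Dunlea: +50 → 50 < 70
  Eston: +20 → 20 < 120
  Perry: +90 → 90 ≥ 50
Round 2 — Perry overflows.
No further overflows.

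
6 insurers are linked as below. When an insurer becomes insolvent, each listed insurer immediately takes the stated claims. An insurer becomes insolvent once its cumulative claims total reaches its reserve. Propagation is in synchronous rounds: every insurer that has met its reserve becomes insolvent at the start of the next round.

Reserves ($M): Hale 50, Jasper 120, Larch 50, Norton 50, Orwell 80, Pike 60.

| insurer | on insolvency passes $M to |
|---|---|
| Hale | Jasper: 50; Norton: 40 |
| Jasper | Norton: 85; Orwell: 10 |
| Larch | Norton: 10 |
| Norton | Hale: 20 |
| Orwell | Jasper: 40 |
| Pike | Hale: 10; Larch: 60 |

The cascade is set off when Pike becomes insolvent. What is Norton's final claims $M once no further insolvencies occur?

Round 1 — Pike becomes insolvent (initial).
  Hale: +10 → 10 < 50
  Larch: +60 → 60 ≥ 50
Round 2 — Larch becomes insolvent.
  Norton: +10 → 10 < 50
No further insolvencies.

10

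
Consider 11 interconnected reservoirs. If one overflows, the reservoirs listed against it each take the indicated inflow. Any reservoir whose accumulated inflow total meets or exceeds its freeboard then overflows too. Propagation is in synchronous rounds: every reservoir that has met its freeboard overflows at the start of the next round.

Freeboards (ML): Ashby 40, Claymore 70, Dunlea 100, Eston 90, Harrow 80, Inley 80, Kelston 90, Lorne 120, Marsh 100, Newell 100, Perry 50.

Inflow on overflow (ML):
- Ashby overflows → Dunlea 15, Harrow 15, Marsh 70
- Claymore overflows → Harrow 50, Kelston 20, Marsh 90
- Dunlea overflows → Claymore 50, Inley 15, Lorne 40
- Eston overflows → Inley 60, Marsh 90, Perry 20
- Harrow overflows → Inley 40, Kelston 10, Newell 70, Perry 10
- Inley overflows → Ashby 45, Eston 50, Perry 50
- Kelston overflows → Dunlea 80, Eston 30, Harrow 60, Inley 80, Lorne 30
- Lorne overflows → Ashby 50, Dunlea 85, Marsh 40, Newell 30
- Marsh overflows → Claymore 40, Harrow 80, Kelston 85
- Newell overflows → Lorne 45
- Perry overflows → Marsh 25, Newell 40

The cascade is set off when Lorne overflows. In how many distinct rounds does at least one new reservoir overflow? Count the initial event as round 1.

7

Round 1 — Lorne overflows (initial).
  Ashby: +50 → 50 ≥ 40
  Dunlea: +85 → 85 < 100
  Marsh: +40 → 40 < 100
  Newell: +30 → 30 < 100
Round 2 — Ashby overflows.
  Dunlea: +15 → 100 ≥ 100
  Harrow: +15 → 15 < 80
  Marsh: +70 → 110 ≥ 100
Round 3 — Dunlea, Marsh overflow.
  Claymore: +50+40 → 90 ≥ 70
  Harrow: +80 → 95 ≥ 80
  Inley: +15 → 15 < 80
  Kelston: +85 → 85 < 90
Round 4 — Claymore, Harrow overflow.
  Inley: +40 → 55 < 80
  Kelston: +20+10 → 115 ≥ 90
  Newell: +70 → 100 ≥ 100
  Perry: +10 → 10 < 50
Round 5 — Kelston, Newell overflow.
  Eston: +30 → 30 < 90
  Inley: +80 → 135 ≥ 80
Round 6 — Inley overflows.
  Eston: +50 → 80 < 90
  Perry: +50 → 60 ≥ 50
Round 7 — Perry overflows.
No further overflows.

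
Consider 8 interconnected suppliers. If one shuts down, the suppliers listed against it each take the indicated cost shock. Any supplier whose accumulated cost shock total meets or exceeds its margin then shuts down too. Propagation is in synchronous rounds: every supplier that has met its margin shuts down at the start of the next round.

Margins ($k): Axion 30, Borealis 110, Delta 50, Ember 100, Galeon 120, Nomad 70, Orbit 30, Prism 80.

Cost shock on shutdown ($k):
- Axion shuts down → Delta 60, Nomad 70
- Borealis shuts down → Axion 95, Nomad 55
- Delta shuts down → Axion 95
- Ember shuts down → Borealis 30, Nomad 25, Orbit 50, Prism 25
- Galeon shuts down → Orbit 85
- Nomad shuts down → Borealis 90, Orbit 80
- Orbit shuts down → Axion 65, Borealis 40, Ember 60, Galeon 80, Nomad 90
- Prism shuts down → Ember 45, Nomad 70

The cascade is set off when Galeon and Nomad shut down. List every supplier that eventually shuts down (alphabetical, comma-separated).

Axion, Borealis, Delta, Galeon, Nomad, Orbit

Round 1 — Galeon, Nomad shut down (initial).
  Borealis: +90 → 90 < 110
  Orbit: +85+80 → 165 ≥ 30
Round 2 — Orbit shuts down.
  Axion: +65 → 65 ≥ 30
  Borealis: +40 → 130 ≥ 110
  Ember: +60 → 60 < 100
Round 3 — Axion, Borealis shut down.
  Delta: +60 → 60 ≥ 50
Round 4 — Delta shuts down.
No further shutdowns.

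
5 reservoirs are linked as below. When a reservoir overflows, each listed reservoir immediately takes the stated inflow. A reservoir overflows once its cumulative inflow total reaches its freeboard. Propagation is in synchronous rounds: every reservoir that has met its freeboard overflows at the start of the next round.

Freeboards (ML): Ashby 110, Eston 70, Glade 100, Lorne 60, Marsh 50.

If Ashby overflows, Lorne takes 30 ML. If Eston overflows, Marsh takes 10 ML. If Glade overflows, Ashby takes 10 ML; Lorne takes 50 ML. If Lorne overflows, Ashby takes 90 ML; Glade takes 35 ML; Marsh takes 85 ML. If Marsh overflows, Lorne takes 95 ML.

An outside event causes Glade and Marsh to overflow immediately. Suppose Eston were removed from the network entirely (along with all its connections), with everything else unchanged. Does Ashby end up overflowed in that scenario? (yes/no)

With Eston removed:
Round 1 — Glade, Marsh overflow (initial).
  Ashby: +10 → 10 < 110
  Lorne: +50+95 → 145 ≥ 60
Round 2 — Lorne overflows.
  Ashby: +90 → 100 < 110
No further overflows.

no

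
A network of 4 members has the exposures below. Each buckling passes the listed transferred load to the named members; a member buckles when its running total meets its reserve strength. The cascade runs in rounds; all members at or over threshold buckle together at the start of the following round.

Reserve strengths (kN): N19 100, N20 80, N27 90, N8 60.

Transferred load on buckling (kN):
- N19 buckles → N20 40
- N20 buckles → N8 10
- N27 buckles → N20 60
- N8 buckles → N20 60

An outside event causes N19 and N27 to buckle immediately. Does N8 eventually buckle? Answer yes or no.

Round 1 — N19, N27 buckle (initial).
  N20: +40+60 → 100 ≥ 80
Round 2 — N20 buckles.
  N8: +10 → 10 < 60
No further bucklings.

no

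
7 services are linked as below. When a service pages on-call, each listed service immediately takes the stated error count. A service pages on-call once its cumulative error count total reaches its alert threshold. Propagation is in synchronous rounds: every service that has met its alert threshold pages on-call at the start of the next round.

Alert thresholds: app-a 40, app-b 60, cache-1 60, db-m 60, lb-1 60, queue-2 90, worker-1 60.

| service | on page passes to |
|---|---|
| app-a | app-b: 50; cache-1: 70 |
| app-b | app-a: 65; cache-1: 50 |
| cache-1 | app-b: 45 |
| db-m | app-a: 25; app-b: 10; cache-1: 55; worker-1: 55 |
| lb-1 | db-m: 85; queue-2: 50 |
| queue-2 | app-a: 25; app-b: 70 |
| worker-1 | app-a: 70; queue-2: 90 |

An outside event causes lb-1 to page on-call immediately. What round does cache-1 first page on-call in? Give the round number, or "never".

never

Round 1 — lb-1 pages on-call (initial).
  db-m: +85 → 85 ≥ 60
  queue-2: +50 → 50 < 90
Round 2 — db-m pages on-call.
  app-a: +25 → 25 < 40
  app-b: +10 → 10 < 60
  cache-1: +55 → 55 < 60
  worker-1: +55 → 55 < 60
No further pages.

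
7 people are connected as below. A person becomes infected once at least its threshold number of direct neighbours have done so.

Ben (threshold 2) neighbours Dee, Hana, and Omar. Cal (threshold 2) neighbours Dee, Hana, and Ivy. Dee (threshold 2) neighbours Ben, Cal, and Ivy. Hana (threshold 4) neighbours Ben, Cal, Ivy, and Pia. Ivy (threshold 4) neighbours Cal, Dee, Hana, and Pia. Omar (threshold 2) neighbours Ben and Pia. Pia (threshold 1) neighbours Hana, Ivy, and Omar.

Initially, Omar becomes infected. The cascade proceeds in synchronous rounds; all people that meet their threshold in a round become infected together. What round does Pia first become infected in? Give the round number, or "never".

2

Round 1 — Omar becomes infected (initial).
Round 2 — checking thresholds:
  Ben: 1 of 3 neighbours < 2, below threshold.
  Pia: 1 of 3 neighbours ≥ 1, becomes infected.
Round 3 — no new infections; cascade stops.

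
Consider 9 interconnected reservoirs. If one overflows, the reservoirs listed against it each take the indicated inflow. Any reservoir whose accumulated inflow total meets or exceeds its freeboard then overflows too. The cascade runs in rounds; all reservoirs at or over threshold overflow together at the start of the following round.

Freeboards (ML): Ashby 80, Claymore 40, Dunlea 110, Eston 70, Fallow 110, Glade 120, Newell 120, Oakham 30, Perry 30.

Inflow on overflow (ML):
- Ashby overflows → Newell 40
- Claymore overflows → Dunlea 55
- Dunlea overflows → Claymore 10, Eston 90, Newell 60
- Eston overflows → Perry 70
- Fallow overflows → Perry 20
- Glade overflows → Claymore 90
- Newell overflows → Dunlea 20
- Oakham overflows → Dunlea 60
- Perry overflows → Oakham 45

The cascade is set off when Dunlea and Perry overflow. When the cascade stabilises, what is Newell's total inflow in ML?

Round 1 — Dunlea, Perry overflow (initial).
  Claymore: +10 → 10 < 40
  Eston: +90 → 90 ≥ 70
  Newell: +60 → 60 < 120
  Oakham: +45 → 45 ≥ 30
Round 2 — Eston, Oakham overflow.
No further overflows.

60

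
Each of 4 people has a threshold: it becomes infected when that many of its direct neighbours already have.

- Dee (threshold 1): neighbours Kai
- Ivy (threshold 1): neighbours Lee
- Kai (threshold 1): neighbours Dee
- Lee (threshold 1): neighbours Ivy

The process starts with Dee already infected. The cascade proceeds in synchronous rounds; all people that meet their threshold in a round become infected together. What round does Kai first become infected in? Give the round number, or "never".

Round 1 — Dee becomes infected (initial).
Round 2 — checking thresholds:
  Kai: 1 of 1 neighbours ≥ 1, becomes infected.
Round 3 — no new infections; cascade stops.

2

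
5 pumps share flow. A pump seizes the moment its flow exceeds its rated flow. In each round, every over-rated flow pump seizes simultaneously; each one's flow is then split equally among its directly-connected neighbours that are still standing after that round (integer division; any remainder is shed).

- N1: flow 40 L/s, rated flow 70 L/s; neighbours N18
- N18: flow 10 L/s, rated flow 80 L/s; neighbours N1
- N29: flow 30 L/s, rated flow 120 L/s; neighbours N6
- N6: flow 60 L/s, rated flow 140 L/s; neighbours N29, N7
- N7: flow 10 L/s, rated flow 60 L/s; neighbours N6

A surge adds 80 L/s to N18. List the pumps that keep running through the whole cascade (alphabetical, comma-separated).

N29, N6, N7

Round 1 — N18 at 90 > 80. N18 seizes.
  N18 sheds 90 L/s to N1: 90 each.
    N1: 40+90 = 130 > 70
Round 2 — N1 seizes.
  N1 sheds 130 L/s: no online neighbours, lost.
No further seizures.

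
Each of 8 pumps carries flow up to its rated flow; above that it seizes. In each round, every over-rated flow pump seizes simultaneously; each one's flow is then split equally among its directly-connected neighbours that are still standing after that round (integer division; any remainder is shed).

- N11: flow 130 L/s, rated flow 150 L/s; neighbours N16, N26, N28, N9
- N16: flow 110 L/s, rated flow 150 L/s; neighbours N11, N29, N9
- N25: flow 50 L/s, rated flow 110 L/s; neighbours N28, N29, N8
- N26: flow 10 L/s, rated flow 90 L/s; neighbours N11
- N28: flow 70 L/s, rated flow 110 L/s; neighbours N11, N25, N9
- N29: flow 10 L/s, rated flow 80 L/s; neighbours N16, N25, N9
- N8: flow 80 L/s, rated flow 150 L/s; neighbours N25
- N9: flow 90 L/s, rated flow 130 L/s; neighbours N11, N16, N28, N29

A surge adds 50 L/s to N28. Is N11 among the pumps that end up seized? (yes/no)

Round 1 — N28 at 120 > 110. N28 seizes.
  N28 sheds 120 L/s to N11, N25, N9: 40 each.
    N11: 130+40 = 170 > 150
    N25: 50+40 = 90 ≤ 110
    N9: 90+40 = 130 ≤ 130
Round 2 — N11 seizes.
  N11 sheds 170 L/s to N16, N26, N9: 56 each (2 lost).
    N16: 110+56 = 166 > 150
    N26: 10+56 = 66 ≤ 90
    N9: 130+56 = 186 > 130
Round 3 — N16, N9 seize.
  N16 sheds 166 L/s to N29: 166 each.
    N29: 10+166 = 176 > 80
  N9 sheds 186 L/s to N29: 186 each.
    N29: 176+186 = 362 > 80
Round 4 — N29 seizes.
  N29 sheds 362 L/s to N25: 362 each.
    N25: 90+362 = 452 > 110
Round 5 — N25 seizes.
  N25 sheds 452 L/s to N8: 452 each.
    N8: 80+452 = 532 > 150
Round 6 — N8 seizes.
  N8 sheds 532 L/s: no online neighbours, lost.
No further seizures.

yes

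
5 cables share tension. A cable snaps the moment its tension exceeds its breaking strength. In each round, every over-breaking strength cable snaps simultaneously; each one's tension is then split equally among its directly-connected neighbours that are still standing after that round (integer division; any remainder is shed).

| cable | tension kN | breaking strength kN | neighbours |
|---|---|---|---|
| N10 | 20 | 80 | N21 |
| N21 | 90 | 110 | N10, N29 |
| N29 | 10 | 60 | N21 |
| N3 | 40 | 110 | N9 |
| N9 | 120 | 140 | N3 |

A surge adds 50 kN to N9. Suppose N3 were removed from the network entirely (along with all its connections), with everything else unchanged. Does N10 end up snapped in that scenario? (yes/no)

no

With N3 removed:
Round 1 — N9 at 170 > 140. N9 snaps.
  N9 sheds 170 kN: no online neighbours, lost.
No further breaks.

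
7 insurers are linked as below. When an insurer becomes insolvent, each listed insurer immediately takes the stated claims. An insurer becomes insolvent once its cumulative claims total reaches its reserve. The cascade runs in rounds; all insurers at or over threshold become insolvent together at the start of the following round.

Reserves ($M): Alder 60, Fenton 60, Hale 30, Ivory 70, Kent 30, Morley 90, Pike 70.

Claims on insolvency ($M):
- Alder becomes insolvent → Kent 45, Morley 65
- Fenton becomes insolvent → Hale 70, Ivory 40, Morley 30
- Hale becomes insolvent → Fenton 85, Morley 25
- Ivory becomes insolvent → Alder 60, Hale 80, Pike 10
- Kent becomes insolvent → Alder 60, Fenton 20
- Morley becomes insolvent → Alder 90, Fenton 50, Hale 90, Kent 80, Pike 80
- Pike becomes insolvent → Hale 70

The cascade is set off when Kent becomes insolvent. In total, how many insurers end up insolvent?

2

Round 1 — Kent becomes insolvent (initial).
  Alder: +60 → 60 ≥ 60
  Fenton: +20 → 20 < 60
Round 2 — Alder becomes insolvent.
  Morley: +65 → 65 < 90
No further insolvencies.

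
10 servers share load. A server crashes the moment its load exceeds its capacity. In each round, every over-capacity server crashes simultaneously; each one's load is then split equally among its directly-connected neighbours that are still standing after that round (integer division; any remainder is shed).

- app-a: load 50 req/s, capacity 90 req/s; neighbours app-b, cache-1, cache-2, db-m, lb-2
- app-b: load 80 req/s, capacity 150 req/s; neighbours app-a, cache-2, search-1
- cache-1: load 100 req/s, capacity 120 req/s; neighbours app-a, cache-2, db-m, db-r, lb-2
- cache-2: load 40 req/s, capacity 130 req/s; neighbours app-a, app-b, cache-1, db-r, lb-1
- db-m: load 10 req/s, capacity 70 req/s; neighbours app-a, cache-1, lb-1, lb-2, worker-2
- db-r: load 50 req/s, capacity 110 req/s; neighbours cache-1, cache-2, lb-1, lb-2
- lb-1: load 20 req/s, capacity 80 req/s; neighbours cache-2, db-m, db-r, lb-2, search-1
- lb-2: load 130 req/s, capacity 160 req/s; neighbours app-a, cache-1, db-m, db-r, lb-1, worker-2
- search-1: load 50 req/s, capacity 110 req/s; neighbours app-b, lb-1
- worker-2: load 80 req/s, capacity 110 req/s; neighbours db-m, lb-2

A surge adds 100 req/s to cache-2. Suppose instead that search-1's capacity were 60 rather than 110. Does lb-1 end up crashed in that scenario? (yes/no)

With search-1's capacity at 60:
Round 1 — cache-2 at 140 > 130. cache-2 crashes.
  cache-2 sheds 140 req/s to app-a, app-b, cache-1, db-r, lb-1: 28 each.
    app-a: 50+28 = 78 ≤ 90
    app-b: 80+28 = 108 ≤ 150
    cache-1: 100+28 = 128 > 120
    db-r: 50+28 = 78 ≤ 110
    lb-1: 20+28 = 48 ≤ 80
Round 2 — cache-1 crashes.
  cache-1 sheds 128 req/s to app-a, db-m, db-r, lb-2: 32 each.
    app-a: 78+32 = 110 > 90
    db-m: 10+32 = 42 ≤ 70
    db-r: 78+32 = 110 ≤ 110
    lb-2: 130+32 = 162 > 160
Round 3 — app-a, lb-2 crash.
  app-a sheds 110 req/s to app-b, db-m: 55 each.
    app-b: 108+55 = 163 > 150
    db-m: 42+55 = 97 > 70
  lb-2 sheds 162 req/s to db-m, db-r, lb-1, worker-2: 40 each (2 lost).
    db-m: 97+40 = 137 > 70
    db-r: 110+40 = 150 > 110
    lb-1: 48+40 = 88 > 80
    worker-2: 80+40 = 120 > 110
Round 4 — app-b, db-m, db-r, lb-1, worker-2 crash.
  app-b sheds 163 req/s to search-1: 163 each.
    search-1: 50+163 = 213 > 60
  db-m sheds 137 req/s: no online neighbours, lost.
  db-r sheds 150 req/s: no online neighbours, lost.
  lb-1 sheds 88 req/s to search-1: 88 each.
    search-1: 213+88 = 301 > 60
  worker-2 sheds 120 req/s: no online neighbours, lost.
Round 5 — search-1 crashes.
  search-1 sheds 301 req/s: no online neighbours, lost.
No further crashes.

yes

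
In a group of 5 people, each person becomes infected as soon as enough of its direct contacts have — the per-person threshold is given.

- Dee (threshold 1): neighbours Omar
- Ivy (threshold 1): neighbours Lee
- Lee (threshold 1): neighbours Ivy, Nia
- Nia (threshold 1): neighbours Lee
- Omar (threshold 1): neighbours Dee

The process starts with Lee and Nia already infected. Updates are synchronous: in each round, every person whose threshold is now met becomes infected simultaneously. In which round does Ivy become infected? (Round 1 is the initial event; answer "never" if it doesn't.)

2

Round 1 — Lee, Nia become infected (initial).
Round 2 — checking thresholds:
  Ivy: 1 of 1 neighbours ≥ 1, becomes infected.
Round 3 — no new infections; cascade stops.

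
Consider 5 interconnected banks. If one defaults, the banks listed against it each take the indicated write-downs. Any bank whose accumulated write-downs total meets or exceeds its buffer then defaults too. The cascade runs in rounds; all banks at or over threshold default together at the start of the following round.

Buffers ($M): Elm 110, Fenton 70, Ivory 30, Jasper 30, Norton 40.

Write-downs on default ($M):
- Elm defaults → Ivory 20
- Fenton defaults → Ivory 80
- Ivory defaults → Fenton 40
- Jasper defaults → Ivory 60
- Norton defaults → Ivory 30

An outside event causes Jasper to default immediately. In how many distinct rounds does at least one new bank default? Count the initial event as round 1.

2

Round 1 — Jasper defaults (initial).
  Ivory: +60 → 60 ≥ 30
Round 2 — Ivory defaults.
  Fenton: +40 → 40 < 70
No further defaults.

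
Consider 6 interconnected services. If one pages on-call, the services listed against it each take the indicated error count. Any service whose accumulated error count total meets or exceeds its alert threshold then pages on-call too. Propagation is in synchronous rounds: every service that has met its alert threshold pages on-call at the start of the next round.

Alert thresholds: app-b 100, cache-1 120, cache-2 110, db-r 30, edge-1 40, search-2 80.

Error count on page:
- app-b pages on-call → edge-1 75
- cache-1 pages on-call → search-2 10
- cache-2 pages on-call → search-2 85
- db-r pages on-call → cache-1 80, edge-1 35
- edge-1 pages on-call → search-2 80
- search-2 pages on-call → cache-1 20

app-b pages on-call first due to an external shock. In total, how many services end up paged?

Round 1 — app-b pages on-call (initial).
  edge-1: +75 → 75 ≥ 40
Round 2 — edge-1 pages on-call.
  search-2: +80 → 80 ≥ 80
Round 3 — search-2 pages on-call.
  cache-1: +20 → 20 < 120
No further pages.

3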